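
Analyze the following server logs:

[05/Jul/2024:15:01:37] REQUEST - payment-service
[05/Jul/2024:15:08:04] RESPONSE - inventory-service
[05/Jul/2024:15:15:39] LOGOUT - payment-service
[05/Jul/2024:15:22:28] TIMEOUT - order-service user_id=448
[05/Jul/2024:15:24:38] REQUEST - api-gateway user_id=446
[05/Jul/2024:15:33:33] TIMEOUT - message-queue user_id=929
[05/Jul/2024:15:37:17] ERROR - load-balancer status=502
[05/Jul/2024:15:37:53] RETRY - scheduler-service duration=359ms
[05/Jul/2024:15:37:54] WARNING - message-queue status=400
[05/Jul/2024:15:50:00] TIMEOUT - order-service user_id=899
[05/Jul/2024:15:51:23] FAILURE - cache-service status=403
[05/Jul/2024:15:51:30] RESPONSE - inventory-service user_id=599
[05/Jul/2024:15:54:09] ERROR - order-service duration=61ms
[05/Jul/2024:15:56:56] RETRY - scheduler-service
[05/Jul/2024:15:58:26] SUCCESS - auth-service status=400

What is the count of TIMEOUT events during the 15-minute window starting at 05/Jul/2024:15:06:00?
0

To count events in the time window:

1. Window boundaries: 05/Jul/2024:15:06:00 to 05/Jul/2024:15:21:00
2. Filter for TIMEOUT events within this window
3. Count matching events: 0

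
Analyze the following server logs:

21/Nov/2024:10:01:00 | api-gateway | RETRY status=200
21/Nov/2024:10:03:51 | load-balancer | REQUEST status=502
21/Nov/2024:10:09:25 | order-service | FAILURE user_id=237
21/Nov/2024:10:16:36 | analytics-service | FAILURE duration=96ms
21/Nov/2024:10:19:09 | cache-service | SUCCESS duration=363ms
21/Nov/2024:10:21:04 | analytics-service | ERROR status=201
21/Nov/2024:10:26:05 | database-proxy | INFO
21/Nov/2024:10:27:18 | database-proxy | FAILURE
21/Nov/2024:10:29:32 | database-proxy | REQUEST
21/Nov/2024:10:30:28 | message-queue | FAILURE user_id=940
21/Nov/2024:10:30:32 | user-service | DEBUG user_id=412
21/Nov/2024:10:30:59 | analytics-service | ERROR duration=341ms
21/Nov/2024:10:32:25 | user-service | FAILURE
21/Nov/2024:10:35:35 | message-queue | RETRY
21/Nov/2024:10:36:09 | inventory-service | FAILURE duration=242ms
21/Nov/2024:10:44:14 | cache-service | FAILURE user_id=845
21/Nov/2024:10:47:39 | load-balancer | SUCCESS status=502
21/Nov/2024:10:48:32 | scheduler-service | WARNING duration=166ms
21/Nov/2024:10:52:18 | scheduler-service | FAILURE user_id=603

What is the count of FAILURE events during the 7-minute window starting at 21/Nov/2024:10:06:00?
1

To count events in the time window:

1. Window boundaries: 21/Nov/2024:10:06:00 to 21/Nov/2024:10:13:00
2. Filter for FAILURE events within this window
3. Count matching events: 1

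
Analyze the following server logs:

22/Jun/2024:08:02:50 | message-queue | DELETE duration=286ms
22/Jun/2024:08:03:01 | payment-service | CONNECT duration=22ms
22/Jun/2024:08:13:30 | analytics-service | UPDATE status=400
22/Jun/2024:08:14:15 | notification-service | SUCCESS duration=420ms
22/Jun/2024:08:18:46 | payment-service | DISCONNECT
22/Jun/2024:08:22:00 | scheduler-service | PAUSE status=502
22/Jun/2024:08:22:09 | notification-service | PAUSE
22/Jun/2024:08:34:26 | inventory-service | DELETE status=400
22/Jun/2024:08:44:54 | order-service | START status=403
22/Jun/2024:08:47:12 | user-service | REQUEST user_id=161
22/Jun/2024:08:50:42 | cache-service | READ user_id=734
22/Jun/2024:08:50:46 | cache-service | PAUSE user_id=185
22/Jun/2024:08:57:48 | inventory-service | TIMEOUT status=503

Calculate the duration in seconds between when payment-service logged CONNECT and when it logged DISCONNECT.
945

To find the time between events:

1. Locate the first CONNECT event for payment-service: 22/Jun/2024:08:03:01
2. Locate the first DISCONNECT event for payment-service: 22/Jun/2024:08:18:46
3. Calculate the difference: 22/Jun/2024:08:18:46 - 22/Jun/2024:08:03:01 = 945 seconds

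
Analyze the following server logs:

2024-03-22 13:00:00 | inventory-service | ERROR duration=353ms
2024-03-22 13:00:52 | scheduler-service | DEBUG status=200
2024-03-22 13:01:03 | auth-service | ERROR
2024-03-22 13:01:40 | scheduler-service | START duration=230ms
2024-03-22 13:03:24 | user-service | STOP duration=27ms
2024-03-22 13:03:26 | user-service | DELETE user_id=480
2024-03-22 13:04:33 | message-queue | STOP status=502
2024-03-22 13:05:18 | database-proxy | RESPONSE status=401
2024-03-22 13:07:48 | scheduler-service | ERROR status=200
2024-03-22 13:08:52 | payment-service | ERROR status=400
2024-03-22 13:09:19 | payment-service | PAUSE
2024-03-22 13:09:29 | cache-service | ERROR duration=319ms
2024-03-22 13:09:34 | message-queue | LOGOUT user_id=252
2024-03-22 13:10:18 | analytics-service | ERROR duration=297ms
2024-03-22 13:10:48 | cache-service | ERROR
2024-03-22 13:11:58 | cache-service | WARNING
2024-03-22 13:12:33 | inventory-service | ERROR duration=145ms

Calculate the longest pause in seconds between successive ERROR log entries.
405

To find the longest gap:

1. Extract all ERROR events in chronological order
2. Calculate time differences between consecutive events
3. Find the maximum difference
4. Longest gap: 405 seconds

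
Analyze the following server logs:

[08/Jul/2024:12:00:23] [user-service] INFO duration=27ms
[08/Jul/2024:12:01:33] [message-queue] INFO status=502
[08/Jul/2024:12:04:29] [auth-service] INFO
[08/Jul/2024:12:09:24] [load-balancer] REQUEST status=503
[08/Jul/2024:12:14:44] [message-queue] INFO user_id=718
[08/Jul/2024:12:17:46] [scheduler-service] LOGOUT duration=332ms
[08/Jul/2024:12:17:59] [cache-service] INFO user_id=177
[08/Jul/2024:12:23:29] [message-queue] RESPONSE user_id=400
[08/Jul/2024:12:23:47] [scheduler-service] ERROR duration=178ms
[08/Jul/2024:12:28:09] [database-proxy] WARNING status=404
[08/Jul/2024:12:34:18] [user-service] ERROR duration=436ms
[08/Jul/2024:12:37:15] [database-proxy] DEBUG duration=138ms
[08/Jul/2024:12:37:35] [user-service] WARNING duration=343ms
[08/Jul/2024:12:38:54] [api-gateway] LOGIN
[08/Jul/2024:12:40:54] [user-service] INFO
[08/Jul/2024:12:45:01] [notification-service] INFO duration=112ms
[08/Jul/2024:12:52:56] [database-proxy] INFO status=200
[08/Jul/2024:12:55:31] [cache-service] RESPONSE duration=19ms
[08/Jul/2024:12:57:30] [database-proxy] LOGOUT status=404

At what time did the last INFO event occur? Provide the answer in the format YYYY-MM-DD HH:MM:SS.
2024-07-08 12:52:56

To find the last event:

1. Filter for all INFO events
2. Sort by timestamp
3. Select the last one
4. Timestamp: 2024-07-08 12:52:56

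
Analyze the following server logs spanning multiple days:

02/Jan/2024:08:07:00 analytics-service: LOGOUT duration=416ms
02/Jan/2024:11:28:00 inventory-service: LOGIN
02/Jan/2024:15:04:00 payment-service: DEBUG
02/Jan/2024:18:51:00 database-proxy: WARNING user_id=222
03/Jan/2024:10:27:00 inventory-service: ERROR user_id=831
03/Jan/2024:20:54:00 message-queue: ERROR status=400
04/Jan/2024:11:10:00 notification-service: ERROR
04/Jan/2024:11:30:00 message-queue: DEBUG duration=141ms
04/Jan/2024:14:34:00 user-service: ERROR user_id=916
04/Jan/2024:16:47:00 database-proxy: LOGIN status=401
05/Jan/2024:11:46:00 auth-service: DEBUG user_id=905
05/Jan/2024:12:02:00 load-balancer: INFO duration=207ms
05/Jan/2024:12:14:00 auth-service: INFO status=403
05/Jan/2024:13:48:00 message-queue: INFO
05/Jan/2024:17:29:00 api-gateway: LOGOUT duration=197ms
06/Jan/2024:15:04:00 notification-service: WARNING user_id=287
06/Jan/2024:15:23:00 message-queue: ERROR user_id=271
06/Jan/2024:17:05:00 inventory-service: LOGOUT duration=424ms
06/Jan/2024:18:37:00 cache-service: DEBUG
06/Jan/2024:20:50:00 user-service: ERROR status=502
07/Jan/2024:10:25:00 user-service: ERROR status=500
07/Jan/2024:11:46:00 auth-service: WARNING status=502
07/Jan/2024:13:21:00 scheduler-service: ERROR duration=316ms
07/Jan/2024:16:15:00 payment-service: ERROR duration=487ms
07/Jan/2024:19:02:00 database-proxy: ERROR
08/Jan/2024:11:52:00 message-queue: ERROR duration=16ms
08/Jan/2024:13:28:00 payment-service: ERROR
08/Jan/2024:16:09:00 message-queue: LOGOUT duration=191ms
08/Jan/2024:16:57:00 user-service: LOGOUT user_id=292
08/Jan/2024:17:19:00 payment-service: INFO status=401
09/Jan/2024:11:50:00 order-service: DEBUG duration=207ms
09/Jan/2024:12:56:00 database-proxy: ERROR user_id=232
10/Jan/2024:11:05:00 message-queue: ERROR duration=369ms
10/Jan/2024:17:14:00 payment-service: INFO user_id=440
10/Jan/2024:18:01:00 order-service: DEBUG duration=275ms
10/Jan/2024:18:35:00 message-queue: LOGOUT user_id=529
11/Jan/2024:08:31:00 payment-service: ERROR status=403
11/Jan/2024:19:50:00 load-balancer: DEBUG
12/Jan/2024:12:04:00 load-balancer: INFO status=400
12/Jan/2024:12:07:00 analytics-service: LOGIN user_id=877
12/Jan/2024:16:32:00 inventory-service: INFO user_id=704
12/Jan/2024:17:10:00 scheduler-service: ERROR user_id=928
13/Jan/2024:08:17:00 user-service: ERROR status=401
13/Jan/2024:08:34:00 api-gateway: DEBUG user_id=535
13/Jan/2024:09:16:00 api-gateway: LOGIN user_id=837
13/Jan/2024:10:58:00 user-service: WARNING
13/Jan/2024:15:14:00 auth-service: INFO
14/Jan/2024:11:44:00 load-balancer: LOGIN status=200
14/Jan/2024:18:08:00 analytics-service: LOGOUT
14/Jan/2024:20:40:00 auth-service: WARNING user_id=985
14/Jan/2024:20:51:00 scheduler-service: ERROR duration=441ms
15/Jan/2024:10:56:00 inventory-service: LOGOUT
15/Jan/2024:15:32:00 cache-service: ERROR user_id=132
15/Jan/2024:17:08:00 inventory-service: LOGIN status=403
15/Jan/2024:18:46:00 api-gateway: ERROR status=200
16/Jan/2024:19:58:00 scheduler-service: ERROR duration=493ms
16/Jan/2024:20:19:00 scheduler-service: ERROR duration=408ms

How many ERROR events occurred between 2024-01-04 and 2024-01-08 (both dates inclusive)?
10

To filter by date range:

1. Date range: 2024-01-04 through 2024-01-08, both dates inclusive
2. Filter for ERROR events whose date falls in this range
3. Count matching events: 10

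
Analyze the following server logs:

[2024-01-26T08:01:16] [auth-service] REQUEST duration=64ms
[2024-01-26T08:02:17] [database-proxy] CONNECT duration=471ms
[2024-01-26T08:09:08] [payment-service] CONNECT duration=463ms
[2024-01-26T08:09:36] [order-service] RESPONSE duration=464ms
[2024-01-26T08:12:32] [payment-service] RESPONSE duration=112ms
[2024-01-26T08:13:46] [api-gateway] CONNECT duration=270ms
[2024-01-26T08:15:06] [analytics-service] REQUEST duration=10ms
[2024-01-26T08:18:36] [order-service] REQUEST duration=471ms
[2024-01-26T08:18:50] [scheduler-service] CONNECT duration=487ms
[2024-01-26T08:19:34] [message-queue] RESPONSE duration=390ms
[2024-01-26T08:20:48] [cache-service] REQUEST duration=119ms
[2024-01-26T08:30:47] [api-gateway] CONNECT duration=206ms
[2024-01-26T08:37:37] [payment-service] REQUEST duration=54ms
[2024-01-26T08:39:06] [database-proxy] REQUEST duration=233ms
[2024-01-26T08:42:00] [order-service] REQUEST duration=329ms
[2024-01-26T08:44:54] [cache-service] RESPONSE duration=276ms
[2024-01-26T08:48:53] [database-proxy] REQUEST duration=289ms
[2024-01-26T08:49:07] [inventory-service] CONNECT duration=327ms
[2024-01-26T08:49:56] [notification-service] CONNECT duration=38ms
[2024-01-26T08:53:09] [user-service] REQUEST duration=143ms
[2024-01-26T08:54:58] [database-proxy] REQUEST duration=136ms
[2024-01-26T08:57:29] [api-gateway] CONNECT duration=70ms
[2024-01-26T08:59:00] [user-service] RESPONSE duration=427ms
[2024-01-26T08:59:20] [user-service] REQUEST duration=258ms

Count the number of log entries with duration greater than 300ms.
9

To count timeouts:

1. Threshold: 300ms
2. Extract duration from each log entry
3. Count entries where duration > 300
4. Timeout count: 9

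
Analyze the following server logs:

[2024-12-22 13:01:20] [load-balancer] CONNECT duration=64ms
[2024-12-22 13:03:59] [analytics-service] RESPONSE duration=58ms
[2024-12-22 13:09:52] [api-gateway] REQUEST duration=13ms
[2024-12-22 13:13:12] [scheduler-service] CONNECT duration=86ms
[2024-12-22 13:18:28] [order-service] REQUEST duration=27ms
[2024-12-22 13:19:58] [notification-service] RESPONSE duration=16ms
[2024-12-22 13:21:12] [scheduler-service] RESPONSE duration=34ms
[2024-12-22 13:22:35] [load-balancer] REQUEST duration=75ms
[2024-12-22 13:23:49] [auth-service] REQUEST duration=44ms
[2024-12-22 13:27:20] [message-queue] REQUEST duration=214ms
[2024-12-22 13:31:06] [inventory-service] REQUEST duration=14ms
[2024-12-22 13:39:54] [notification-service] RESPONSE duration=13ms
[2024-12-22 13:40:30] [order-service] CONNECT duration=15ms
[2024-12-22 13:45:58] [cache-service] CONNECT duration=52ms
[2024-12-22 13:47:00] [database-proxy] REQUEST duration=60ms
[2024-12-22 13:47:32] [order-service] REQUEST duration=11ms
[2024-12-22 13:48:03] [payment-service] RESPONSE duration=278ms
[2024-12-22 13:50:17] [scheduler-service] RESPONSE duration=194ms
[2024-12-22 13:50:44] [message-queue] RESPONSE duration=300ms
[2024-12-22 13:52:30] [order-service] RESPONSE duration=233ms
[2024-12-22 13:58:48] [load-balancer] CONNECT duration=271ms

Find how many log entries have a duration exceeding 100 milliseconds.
6

To count timeouts:

1. Threshold: 100ms
2. Extract duration from each log entry
3. Count entries where duration > 100
4. Timeout count: 6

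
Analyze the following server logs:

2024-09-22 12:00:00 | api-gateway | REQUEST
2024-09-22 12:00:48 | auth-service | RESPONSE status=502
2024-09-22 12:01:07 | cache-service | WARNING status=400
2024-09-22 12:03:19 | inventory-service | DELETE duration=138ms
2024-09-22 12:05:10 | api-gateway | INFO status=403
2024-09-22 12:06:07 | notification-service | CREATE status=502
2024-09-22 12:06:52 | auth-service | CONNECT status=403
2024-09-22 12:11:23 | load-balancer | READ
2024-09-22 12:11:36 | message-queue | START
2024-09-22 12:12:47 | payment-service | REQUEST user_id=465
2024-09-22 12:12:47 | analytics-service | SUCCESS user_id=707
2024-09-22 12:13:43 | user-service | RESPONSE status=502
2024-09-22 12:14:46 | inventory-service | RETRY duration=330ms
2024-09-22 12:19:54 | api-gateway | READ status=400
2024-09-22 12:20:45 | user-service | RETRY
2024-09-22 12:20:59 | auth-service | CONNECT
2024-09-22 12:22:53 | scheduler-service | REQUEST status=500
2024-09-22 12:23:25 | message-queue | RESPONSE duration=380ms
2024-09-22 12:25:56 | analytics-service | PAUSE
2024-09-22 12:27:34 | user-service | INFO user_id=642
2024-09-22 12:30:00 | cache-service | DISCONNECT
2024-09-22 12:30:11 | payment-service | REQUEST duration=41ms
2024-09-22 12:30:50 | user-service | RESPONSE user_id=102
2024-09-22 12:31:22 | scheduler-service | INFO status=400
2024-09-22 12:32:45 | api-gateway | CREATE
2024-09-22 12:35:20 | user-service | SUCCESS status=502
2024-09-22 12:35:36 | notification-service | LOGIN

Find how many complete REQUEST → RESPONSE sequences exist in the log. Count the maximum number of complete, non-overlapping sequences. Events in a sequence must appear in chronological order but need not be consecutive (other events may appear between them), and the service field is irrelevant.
4

To count sequences:

1. Look for pattern: REQUEST → RESPONSE
2. Greedily scan the log in chronological order, matching each sequence element in turn (ignoring service)
3. Each time the full pattern completes, increment the count and restart matching from the next event
4. Complete non-overlapping sequences found: 4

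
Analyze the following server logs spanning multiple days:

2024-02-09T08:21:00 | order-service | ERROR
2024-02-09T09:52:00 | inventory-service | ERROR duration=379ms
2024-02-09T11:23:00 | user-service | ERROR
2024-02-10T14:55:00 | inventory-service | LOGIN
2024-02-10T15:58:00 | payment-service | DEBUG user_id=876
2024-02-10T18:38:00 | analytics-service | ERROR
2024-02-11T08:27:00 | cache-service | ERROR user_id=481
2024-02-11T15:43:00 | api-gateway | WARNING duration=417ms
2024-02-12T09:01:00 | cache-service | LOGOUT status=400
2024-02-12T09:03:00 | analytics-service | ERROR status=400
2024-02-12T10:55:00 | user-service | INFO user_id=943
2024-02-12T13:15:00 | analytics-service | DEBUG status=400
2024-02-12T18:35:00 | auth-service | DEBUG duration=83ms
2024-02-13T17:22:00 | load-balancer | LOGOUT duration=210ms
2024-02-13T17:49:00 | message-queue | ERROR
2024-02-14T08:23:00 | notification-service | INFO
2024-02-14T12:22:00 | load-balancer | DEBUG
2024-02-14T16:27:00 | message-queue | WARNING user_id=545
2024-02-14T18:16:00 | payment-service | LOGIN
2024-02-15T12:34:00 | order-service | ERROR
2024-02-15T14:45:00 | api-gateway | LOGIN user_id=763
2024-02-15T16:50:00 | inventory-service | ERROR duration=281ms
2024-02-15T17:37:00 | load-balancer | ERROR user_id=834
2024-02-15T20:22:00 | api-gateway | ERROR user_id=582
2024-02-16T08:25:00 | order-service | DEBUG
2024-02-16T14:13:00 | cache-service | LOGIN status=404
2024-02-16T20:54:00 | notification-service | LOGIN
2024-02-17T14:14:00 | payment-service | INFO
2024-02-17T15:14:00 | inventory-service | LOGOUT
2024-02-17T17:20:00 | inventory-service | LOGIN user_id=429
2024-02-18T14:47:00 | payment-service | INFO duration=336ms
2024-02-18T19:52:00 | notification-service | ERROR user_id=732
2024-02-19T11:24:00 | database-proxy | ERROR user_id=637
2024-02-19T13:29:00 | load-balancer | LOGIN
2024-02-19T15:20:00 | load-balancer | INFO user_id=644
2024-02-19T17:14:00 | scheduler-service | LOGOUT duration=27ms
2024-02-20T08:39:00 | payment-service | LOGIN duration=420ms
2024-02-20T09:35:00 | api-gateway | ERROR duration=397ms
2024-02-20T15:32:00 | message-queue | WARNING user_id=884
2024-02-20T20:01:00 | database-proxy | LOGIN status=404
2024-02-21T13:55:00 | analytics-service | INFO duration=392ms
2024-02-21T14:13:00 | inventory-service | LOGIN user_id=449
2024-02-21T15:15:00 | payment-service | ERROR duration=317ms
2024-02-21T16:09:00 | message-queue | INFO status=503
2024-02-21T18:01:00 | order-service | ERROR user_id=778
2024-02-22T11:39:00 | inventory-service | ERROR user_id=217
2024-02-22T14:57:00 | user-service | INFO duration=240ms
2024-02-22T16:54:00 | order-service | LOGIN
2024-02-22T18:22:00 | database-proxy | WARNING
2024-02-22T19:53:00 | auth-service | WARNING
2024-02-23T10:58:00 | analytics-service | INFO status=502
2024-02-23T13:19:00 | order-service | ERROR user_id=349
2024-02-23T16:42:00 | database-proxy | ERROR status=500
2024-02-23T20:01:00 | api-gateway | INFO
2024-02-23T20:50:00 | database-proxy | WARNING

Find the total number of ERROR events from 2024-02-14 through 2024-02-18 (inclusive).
5

To filter by date range:

1. Date range: 2024-02-14 through 2024-02-18, both dates inclusive
2. Filter for ERROR events whose date falls in this range
3. Count matching events: 5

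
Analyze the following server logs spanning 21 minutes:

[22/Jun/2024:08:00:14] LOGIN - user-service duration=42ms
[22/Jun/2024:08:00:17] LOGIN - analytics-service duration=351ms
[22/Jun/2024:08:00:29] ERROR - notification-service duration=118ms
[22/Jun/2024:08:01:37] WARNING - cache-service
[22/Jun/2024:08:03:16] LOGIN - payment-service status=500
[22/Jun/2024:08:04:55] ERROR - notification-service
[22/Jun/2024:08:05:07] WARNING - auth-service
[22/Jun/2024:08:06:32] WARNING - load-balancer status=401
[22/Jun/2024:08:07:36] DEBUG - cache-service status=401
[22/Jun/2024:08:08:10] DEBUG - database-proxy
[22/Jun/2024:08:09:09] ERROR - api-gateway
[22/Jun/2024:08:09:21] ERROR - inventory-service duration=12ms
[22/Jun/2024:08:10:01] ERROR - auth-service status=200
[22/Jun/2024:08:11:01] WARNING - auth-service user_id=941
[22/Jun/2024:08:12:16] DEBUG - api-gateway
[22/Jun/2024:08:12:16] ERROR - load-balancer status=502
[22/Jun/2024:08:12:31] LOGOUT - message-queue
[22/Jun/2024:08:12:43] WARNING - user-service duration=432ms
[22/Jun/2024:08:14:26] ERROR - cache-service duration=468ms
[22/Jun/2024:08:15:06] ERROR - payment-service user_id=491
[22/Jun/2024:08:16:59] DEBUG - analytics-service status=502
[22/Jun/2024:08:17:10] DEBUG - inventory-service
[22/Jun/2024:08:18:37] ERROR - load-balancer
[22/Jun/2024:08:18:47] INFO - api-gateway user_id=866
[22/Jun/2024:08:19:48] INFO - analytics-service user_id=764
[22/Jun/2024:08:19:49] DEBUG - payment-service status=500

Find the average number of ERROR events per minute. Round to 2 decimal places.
0.43

To calculate the rate:

1. Count total ERROR events: 9
2. Total time period: 21 minutes
3. Rate = 9 / 21 = 0.43 events per minute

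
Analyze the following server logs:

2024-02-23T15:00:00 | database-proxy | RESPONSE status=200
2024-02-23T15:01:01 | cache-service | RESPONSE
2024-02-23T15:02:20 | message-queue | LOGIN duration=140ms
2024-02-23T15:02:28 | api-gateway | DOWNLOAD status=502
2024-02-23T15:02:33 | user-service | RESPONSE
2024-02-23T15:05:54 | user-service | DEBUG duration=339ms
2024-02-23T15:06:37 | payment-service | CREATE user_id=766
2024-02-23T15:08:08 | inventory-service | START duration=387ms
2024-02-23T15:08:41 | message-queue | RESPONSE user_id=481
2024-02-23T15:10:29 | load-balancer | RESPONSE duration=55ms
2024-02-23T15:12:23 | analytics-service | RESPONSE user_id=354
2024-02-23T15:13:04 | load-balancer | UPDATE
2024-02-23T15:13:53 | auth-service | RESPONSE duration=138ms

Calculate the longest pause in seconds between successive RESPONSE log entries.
368

To find the longest gap:

1. Extract all RESPONSE events in chronological order
2. Calculate time differences between consecutive events
3. Find the maximum difference
4. Longest gap: 368 seconds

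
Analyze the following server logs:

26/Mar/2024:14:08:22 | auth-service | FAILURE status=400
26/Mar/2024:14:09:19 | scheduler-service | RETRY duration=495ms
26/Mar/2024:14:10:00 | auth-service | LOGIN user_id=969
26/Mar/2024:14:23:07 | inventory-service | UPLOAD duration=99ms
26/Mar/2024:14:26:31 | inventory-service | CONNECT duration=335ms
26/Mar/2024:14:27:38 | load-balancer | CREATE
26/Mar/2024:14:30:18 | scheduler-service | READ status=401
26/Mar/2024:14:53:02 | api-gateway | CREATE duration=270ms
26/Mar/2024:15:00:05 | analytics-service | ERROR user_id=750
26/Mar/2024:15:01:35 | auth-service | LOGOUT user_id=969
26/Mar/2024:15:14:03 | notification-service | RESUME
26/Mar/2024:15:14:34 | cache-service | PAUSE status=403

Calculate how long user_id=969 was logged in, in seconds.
3095

To calculate session duration:

1. Find LOGIN event for user_id=969: 26/Mar/2024:14:10:00
2. Find LOGOUT event for user_id=969: 26/Mar/2024:15:01:35
3. Session duration: 26/Mar/2024:15:01:35 - 26/Mar/2024:14:10:00 = 3095 seconds (51 minutes)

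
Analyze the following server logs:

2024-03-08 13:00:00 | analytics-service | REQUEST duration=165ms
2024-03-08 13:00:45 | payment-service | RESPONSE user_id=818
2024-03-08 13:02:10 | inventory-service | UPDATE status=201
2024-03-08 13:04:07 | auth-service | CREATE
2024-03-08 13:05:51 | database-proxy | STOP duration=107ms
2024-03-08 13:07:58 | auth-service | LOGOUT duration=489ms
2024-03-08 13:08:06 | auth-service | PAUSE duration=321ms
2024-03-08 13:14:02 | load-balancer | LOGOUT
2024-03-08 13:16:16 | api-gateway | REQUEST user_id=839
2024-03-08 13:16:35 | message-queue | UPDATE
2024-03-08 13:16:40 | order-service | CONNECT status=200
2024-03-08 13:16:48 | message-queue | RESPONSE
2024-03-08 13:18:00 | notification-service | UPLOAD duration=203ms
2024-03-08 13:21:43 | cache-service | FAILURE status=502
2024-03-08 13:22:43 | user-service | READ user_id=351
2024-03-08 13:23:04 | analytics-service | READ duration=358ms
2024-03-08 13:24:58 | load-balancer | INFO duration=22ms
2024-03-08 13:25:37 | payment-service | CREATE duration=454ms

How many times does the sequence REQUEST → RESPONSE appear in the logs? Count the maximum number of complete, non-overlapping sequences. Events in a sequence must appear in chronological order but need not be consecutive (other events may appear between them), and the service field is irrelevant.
2

To count sequences:

1. Look for pattern: REQUEST → RESPONSE
2. Greedily scan the log in chronological order, matching each sequence element in turn (ignoring service)
3. Each time the full pattern completes, increment the count and restart matching from the next event
4. Complete non-overlapping sequences found: 2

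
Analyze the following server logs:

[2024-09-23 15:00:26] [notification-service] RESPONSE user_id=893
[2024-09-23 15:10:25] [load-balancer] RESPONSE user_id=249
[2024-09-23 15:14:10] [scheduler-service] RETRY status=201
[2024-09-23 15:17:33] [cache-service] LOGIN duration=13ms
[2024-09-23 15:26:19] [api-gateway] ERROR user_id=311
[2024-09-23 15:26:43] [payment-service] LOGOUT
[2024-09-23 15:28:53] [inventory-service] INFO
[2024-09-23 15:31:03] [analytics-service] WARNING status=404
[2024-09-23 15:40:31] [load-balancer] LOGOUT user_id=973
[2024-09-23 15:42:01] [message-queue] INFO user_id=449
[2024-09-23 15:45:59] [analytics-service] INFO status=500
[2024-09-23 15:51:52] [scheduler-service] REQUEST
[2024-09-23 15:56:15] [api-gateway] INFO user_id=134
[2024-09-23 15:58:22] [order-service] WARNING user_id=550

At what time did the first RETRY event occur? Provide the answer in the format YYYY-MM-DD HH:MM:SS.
2024-09-23 15:14:10

To find the first event:

1. Filter for all RETRY events
2. Sort by timestamp
3. Select the first one
4. Timestamp: 2024-09-23 15:14:10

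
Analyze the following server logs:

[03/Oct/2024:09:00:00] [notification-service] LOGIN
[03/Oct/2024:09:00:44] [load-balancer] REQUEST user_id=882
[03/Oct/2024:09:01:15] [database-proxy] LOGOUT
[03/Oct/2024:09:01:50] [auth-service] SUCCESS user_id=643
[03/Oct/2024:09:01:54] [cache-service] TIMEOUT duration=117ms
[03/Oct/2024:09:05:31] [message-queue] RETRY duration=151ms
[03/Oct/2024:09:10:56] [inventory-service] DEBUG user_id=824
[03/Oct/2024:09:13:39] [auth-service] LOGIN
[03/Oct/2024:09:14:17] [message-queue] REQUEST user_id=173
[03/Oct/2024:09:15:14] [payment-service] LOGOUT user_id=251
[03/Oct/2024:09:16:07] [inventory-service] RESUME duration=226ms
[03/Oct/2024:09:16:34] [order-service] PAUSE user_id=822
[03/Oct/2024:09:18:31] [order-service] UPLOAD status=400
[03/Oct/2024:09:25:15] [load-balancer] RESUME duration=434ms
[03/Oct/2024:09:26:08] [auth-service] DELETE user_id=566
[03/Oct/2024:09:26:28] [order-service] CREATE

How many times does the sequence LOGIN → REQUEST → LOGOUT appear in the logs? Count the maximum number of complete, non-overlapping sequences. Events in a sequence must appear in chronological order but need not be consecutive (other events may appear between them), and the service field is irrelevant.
2

To count sequences:

1. Look for pattern: LOGIN → REQUEST → LOGOUT
2. Greedily scan the log in chronological order, matching each sequence element in turn (ignoring service)
3. Each time the full pattern completes, increment the count and restart matching from the next event
4. Complete non-overlapping sequences found: 2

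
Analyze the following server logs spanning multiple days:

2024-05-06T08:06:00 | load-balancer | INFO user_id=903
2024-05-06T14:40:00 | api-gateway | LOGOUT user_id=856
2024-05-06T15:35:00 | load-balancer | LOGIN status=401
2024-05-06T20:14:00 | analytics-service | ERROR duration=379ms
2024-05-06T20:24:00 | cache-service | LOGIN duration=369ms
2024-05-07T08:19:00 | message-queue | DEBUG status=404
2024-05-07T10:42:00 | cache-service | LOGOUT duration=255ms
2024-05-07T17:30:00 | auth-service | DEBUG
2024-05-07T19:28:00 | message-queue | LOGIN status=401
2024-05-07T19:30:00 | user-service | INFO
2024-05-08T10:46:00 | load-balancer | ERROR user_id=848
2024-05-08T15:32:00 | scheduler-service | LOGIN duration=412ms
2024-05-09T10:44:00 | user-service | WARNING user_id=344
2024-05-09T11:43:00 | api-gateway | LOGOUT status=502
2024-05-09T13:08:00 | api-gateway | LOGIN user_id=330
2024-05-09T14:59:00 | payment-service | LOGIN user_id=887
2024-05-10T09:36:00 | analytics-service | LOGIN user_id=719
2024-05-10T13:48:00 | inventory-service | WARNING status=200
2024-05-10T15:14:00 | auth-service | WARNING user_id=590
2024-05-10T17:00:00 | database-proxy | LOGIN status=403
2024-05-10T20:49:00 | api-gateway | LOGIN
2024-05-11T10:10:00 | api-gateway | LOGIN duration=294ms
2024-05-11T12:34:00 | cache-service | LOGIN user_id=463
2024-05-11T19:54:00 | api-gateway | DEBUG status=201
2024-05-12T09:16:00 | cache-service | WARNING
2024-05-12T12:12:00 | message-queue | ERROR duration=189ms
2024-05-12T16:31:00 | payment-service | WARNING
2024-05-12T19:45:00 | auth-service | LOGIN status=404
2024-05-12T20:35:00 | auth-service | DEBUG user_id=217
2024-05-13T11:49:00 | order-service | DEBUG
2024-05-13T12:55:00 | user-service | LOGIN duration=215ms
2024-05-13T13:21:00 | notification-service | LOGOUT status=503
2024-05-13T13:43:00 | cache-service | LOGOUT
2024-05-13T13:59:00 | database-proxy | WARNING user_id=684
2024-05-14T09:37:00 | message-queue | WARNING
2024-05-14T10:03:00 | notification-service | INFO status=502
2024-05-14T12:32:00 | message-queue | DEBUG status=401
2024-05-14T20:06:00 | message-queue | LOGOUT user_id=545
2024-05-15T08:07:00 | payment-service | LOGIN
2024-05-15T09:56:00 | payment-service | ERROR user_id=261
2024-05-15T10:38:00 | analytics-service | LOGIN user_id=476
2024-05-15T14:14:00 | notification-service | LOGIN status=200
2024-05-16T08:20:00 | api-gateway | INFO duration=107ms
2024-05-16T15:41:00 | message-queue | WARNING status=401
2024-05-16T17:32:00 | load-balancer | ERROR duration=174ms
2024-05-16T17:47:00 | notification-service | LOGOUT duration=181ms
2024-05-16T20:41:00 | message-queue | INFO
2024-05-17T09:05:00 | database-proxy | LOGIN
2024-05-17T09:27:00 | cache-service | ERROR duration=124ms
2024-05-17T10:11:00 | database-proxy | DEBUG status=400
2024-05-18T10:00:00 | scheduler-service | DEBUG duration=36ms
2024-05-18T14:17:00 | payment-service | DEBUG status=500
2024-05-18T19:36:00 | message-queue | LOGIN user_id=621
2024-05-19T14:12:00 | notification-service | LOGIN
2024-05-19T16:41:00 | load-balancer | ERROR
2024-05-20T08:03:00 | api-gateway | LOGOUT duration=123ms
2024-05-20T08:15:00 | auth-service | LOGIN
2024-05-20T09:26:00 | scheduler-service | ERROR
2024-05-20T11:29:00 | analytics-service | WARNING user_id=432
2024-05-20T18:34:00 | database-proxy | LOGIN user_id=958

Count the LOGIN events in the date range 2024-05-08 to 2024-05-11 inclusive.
8

To filter by date range:

1. Date range: 2024-05-08 through 2024-05-11, both dates inclusive
2. Filter for LOGIN events whose date falls in this range
3. Count matching events: 8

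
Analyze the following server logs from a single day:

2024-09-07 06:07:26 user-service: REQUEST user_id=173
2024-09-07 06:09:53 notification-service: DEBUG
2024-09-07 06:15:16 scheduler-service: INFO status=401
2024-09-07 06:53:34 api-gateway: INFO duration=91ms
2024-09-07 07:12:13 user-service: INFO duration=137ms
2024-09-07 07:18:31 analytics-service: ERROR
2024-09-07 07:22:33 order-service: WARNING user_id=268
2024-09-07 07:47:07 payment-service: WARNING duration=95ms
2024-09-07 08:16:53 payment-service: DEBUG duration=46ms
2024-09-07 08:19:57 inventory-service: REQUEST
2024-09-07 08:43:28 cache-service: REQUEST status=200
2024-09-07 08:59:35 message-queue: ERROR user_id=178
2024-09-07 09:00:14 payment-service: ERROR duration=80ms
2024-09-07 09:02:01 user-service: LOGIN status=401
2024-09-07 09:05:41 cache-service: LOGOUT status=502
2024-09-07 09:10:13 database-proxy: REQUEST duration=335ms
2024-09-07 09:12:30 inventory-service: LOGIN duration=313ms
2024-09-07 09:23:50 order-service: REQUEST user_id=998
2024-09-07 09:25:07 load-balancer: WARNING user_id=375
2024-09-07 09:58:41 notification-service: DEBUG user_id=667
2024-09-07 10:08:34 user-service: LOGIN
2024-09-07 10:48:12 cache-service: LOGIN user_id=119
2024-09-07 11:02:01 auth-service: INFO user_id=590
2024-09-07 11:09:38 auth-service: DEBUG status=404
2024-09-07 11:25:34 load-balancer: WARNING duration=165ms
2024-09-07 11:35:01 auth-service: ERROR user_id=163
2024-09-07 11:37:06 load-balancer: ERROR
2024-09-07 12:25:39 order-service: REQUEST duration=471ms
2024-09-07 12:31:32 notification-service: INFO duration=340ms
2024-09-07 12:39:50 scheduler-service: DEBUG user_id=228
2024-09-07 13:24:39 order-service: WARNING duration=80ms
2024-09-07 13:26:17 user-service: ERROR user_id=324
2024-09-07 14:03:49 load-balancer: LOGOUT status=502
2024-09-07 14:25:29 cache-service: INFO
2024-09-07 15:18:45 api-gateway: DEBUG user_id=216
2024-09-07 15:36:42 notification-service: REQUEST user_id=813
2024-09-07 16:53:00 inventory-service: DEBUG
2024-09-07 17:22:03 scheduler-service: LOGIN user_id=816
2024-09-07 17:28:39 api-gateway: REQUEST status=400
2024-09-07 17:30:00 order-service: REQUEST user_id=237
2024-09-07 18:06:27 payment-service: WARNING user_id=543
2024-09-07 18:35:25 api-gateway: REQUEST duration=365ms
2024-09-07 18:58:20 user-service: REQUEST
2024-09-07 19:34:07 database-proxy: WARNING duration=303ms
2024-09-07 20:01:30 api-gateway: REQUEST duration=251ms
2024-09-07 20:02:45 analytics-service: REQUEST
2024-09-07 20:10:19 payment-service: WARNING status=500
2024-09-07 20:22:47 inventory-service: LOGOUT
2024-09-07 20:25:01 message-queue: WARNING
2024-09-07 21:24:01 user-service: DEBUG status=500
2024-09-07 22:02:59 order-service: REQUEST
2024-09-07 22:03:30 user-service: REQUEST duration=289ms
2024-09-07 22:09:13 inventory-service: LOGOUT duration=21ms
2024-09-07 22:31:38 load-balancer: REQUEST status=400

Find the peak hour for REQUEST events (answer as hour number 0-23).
22

To find the peak hour:

1. Group all REQUEST events by hour
2. Count events in each hour
3. Find hour with maximum count
4. Peak hour: 22 (with 3 events)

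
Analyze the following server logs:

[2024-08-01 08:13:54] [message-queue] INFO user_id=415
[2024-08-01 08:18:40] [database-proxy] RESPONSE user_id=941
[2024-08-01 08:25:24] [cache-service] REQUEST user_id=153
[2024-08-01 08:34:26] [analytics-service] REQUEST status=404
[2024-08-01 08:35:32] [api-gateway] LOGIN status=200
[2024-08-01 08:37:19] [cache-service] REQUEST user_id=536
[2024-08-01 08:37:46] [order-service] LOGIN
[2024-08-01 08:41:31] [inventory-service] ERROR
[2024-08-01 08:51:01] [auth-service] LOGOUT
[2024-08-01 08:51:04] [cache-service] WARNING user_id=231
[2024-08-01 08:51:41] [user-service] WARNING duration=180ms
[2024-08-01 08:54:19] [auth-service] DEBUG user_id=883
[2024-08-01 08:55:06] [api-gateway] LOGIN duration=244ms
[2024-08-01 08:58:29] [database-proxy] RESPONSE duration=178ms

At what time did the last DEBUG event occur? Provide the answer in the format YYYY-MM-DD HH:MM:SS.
2024-08-01 08:54:19

To find the last event:

1. Filter for all DEBUG events
2. Sort by timestamp
3. Select the last one
4. Timestamp: 2024-08-01 08:54:19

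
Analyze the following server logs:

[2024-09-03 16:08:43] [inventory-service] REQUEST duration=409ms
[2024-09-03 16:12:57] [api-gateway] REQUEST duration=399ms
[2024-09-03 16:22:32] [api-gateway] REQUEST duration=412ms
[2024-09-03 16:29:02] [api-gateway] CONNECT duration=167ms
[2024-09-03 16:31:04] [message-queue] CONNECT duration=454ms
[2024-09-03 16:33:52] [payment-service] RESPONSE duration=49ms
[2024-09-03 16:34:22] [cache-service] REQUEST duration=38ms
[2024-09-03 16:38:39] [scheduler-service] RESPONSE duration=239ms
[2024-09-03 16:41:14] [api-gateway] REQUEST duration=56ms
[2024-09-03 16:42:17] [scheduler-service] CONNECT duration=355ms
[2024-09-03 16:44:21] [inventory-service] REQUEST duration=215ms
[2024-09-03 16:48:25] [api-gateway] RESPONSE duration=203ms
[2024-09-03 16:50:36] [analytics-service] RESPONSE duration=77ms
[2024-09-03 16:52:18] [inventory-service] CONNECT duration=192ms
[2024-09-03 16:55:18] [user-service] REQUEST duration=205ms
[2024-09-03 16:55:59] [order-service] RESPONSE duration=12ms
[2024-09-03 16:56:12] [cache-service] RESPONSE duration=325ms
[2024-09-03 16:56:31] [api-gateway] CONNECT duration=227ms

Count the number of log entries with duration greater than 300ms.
6

To count timeouts:

1. Threshold: 300ms
2. Extract duration from each log entry
3. Count entries where duration > 300
4. Timeout count: 6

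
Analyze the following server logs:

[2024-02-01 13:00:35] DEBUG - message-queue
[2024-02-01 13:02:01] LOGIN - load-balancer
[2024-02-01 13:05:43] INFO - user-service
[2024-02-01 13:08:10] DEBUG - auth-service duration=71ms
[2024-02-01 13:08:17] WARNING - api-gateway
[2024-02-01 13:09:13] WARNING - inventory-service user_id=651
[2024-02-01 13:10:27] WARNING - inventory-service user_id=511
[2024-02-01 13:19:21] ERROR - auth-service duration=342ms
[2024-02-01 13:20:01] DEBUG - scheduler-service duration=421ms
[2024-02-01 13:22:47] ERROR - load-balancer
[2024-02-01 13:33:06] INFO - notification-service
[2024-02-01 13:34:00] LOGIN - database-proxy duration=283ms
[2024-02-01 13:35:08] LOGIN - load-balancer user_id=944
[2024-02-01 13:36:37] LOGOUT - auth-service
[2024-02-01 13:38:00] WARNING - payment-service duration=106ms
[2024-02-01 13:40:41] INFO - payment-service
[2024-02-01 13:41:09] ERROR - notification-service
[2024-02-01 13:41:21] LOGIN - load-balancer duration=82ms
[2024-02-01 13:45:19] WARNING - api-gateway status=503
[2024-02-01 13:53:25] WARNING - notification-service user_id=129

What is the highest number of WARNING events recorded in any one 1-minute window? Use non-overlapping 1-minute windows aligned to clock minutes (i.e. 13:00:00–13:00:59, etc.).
1

To find the burst window:

1. Divide the log period into non-overlapping 1-minute windows starting at 13:00
2. Count WARNING events in each window
3. Find the window with maximum count
4. Maximum events in a window: 1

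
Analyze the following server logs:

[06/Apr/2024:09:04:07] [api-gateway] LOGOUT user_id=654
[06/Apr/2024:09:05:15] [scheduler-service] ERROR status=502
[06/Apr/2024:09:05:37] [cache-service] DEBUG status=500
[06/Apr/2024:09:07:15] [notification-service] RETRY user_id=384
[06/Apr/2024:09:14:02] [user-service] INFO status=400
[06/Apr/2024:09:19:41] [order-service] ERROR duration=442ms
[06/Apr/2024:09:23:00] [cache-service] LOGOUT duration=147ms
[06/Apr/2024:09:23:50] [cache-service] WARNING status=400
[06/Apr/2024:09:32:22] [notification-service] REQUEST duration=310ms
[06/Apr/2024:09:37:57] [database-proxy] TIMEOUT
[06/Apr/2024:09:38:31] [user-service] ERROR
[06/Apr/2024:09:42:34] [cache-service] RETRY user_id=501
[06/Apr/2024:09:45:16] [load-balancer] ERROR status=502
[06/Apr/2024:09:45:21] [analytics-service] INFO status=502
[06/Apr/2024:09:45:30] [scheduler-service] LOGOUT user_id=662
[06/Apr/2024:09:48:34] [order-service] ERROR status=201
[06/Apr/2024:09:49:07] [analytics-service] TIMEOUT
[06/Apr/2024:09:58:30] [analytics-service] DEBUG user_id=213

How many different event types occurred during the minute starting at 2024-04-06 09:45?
3

To count unique event types:

1. Filter events in the minute starting at 2024-04-06 09:45
2. Extract event types from matching entries
3. Count unique types: 3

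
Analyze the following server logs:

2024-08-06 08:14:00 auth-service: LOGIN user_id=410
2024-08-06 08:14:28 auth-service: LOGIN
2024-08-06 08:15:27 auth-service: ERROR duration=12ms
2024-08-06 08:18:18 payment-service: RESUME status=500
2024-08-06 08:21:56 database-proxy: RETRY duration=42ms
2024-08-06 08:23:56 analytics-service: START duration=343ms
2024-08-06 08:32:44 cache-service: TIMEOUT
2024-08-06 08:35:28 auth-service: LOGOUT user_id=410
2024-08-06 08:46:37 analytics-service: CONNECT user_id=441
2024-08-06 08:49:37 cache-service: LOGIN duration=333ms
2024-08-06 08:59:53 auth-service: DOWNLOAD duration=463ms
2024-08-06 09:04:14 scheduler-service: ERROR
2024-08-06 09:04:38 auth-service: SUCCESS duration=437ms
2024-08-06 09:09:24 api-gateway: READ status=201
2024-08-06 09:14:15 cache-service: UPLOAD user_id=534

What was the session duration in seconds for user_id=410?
1288

To calculate session duration:

1. Find LOGIN event for user_id=410: 2024-08-06 08:14:00
2. Find LOGOUT event for user_id=410: 2024-08-06 08:35:28
3. Session duration: 2024-08-06 08:35:28 - 2024-08-06 08:14:00 = 1288 seconds (21 minutes)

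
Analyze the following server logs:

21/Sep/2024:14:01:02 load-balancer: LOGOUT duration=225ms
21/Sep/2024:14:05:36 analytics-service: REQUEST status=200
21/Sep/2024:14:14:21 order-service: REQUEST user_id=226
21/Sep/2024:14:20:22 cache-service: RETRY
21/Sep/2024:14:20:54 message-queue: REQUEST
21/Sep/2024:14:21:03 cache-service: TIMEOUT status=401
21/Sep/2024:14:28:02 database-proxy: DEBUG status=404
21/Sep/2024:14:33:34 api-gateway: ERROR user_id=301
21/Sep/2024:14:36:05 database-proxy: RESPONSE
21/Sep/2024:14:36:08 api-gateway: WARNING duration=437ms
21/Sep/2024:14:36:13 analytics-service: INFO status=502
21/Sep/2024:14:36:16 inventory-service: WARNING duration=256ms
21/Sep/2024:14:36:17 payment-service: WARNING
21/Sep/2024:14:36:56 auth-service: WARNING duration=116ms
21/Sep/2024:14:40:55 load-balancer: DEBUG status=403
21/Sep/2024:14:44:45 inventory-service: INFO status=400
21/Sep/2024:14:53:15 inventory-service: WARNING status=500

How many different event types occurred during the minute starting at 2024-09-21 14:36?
3

To count unique event types:

1. Filter events in the minute starting at 2024-09-21 14:36
2. Extract event types from matching entries
3. Count unique types: 3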